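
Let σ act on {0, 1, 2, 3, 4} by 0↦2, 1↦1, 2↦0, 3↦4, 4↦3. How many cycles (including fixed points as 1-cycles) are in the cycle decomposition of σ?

3

Cycle decomposition: (0 2) (1) (3 4).
3 cycles.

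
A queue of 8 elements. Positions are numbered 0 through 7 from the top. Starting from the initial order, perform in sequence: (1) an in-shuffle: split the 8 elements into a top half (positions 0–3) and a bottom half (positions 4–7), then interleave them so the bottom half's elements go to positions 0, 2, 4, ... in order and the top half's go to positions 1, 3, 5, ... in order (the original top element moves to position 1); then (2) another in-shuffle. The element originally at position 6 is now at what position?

0

Track the element from position 6 forward through each operation:
  after op 1 (in-shuffle): 6 → 4
  after op 2 (in-shuffle): 4 → 0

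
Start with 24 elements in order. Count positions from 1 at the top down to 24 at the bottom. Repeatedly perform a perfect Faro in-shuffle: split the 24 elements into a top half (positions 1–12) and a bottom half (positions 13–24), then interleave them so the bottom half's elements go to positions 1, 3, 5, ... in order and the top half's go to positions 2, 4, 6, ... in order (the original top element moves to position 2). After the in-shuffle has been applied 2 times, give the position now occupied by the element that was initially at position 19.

Track the element's position through each in-shuffle:
19 → 13 → 1

1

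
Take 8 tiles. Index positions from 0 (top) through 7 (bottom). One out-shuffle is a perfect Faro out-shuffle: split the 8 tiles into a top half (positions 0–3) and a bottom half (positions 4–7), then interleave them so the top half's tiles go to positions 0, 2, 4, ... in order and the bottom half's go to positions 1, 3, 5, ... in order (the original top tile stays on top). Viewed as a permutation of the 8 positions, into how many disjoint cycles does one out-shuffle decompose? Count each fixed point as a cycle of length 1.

Trace each unvisited position around until it returns:
(0) (1 2 4) (3 6 5) (7)
4 cycles in total.

4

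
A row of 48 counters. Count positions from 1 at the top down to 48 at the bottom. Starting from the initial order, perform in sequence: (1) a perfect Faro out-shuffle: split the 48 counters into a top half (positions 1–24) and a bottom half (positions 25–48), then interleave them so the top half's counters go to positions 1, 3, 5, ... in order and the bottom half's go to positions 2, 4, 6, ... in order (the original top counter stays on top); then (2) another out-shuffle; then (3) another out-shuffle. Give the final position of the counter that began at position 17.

Track the counter from position 17 forward through each operation:
  after op 1 (out-shuffle): 17 → 33
  after op 2 (out-shuffle): 33 → 18
  after op 3 (out-shuffle): 18 → 35

35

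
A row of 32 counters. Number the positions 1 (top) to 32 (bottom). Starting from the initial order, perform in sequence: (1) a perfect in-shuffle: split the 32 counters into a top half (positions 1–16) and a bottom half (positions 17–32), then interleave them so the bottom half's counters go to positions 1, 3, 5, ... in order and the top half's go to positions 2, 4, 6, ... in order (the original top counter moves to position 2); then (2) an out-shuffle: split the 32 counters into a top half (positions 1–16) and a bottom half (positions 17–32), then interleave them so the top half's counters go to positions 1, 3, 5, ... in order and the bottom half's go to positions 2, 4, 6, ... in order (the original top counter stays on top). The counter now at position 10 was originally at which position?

Undo the operations in reverse order, starting from position 10:
  undo op 2 (out-shuffle, from bottom half): 10 ← 21
  undo op 1 (in-shuffle, from bottom half): 21 ← 27
So the counter at position 10 came from original position 27.

27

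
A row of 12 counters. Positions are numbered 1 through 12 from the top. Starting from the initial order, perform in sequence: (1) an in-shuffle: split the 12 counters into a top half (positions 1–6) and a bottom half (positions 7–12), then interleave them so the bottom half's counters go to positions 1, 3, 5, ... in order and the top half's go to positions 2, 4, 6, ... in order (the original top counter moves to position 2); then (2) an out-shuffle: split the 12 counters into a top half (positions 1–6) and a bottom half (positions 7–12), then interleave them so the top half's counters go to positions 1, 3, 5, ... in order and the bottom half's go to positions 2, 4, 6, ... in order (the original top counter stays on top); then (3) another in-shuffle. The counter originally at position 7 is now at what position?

Track the counter from position 7 forward through each operation:
  after op 1 (in-shuffle): 7 → 1
  after op 2 (out-shuffle): 1 → 1
  after op 3 (in-shuffle): 1 → 2

2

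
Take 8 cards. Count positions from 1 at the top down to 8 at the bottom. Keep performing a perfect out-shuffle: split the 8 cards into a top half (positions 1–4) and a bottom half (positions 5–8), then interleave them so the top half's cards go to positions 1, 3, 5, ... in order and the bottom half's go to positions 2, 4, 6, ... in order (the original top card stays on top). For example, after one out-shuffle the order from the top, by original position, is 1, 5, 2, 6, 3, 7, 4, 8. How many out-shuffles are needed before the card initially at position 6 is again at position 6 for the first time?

Follow position 6 under repeated out-shuffles:
6 → 4 → 7 → 6
It first returns after 3 out-shuffles.

3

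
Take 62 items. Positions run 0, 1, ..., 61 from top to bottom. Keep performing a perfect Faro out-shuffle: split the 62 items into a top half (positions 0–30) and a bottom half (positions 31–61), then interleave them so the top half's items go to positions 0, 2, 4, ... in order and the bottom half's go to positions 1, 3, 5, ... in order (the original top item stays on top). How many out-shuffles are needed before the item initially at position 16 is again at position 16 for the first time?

Follow position 16 under repeated out-shuffles:
16 → 32 → 3 → 6 → 12 → 24 → 48 → 35 → ... → 16 (length 60)
It first returns after 60 out-shuffles.

60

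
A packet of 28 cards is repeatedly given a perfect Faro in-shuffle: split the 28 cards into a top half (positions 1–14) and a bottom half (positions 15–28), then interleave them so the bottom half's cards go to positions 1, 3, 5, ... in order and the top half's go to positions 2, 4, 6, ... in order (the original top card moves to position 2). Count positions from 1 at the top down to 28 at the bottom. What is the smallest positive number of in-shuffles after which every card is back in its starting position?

The in-shuffle permutes the 28 positions with cycle lengths [28].
Every card is home exactly when every cycle has completed a whole number of laps, i.e. after lcm(28) = 28 in-shuffles.

28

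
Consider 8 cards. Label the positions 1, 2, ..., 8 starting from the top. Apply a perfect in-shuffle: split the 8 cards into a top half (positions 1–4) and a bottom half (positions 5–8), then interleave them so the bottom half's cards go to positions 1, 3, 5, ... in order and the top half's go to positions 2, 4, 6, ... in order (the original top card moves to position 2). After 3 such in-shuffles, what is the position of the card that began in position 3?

Track the card's position through each in-shuffle:
3 → 6 → 3 → 6

6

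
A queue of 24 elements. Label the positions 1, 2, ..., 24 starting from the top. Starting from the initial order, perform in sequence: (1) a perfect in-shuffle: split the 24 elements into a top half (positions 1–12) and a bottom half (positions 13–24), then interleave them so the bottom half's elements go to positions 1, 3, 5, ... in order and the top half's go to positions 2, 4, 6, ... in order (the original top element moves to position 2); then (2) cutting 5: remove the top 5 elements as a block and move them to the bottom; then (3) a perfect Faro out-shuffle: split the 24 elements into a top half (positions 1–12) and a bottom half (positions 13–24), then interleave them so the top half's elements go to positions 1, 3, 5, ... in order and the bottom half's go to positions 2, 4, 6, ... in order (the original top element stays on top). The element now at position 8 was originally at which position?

23

Undo the operations in reverse order, starting from position 8:
  undo op 3 (out-shuffle, from bottom half): 8 ← 16
  undo op 2 (cut 5): 16 ← 21
  undo op 1 (in-shuffle, from bottom half): 21 ← 23
So the element at position 8 came from original position 23.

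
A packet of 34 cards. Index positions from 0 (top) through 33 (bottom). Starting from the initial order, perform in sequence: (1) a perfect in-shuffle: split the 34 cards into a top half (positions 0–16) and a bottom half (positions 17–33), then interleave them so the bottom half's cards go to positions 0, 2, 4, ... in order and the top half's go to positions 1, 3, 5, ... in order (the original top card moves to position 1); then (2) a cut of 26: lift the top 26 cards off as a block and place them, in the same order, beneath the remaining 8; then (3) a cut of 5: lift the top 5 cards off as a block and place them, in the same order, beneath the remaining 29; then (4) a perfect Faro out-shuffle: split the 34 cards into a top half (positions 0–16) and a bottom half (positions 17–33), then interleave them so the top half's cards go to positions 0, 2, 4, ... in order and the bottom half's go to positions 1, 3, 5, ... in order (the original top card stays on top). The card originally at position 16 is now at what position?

4

Track the card from position 16 forward through each operation:
  after op 1 (in-shuffle): 16 → 33
  after op 2 (cut 26): 33 → 7
  after op 3 (cut 5): 7 → 2
  after op 4 (out-shuffle): 2 → 4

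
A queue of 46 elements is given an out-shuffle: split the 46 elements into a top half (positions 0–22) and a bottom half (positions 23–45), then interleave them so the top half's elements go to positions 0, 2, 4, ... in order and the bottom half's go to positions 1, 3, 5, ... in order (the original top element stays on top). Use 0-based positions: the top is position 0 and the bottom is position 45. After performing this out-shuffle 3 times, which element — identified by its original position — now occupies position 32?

Work backwards from position 32, undoing one out-shuffle at a time:
32 ← 16 ← 8 ← 4
So the element now at position 32 started at position 4.

4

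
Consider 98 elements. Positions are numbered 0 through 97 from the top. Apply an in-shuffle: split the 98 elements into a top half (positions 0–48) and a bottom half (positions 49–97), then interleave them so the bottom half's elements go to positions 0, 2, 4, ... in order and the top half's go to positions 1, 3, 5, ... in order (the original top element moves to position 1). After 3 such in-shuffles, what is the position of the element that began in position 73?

Track the element's position through each in-shuffle:
73 → 48 → 97 → 96

96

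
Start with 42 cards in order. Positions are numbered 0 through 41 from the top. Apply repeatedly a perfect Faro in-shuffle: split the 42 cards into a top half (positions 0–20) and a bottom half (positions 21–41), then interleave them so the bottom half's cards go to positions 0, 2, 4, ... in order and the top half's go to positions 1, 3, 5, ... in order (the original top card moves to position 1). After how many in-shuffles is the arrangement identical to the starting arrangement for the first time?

14

The in-shuffle permutes the 42 positions with cycle lengths [14, 14, 14].
Every card is home exactly when every cycle has completed a whole number of laps, i.e. after lcm(14) = 14 in-shuffles.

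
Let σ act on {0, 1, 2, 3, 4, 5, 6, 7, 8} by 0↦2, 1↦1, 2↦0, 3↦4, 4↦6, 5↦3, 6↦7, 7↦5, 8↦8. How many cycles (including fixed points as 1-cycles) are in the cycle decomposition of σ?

4

Cycle decomposition: (0 2) (1) (3 4 6 7 5) (8).
4 cycles.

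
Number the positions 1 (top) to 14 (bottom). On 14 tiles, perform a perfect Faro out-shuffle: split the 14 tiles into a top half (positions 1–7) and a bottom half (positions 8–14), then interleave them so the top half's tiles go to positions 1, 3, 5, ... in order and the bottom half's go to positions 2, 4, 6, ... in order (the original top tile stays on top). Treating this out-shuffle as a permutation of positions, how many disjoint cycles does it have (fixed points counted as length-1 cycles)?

3

Trace each unvisited position around until it returns:
(1) (2 3 5 9 4 7 ... len 12) (14)
3 cycles in total.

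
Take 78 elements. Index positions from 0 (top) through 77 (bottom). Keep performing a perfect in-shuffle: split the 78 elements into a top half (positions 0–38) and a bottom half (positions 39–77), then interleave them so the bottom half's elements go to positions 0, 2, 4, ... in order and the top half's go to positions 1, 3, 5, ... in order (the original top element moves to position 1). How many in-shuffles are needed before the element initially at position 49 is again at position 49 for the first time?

39

Follow position 49 under repeated in-shuffles:
49 → 20 → 41 → 4 → 9 → 19 → 39 → 0 → ... → 49 (length 39)
It first returns after 39 in-shuffles.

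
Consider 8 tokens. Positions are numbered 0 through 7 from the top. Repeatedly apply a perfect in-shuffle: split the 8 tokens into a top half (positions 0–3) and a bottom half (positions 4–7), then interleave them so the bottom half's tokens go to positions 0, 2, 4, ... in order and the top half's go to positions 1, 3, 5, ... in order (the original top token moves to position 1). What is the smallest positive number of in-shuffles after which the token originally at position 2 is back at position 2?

Follow position 2 under repeated in-shuffles:
2 → 5 → 2
It first returns after 2 in-shuffles.

2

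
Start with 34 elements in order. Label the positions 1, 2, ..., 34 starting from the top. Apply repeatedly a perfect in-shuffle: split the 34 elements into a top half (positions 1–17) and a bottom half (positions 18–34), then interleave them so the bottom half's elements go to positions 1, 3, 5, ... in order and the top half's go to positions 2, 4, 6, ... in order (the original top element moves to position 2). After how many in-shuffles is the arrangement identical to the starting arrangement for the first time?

12

The in-shuffle permutes the 34 positions with cycle lengths [3, 3, 4, 12, 12].
Every element is home exactly when every cycle has completed a whole number of laps, i.e. after lcm(3, 4, 12) = 12 in-shuffles.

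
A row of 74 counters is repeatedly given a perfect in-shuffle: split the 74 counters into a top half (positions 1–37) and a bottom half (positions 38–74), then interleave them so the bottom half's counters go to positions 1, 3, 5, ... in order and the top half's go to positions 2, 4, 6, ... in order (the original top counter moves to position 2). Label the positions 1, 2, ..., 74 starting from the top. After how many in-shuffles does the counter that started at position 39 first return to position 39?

20

Follow position 39 under repeated in-shuffles:
39 → 3 → 6 → 12 → 24 → 48 → 21 → 42 → 9 → 18 → 36 → 72 → 69 → 63 → 51 → 27 → 54 → 33 → 66 → 57 → 39
It first returns after 20 in-shuffles.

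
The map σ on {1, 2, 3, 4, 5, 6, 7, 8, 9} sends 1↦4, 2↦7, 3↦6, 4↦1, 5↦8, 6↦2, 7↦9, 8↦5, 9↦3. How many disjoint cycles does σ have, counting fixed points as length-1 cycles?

3

Cycle decomposition: (1 4) (2 7 9 3 6) (5 8).
3 cycles.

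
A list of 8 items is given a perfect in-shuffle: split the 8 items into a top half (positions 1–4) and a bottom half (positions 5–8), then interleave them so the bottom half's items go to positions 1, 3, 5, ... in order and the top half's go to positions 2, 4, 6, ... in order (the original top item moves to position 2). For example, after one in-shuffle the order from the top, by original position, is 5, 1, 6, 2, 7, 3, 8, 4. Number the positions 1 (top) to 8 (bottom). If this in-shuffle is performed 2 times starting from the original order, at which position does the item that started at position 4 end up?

Track the item's position through each in-shuffle:
4 → 8 → 7

7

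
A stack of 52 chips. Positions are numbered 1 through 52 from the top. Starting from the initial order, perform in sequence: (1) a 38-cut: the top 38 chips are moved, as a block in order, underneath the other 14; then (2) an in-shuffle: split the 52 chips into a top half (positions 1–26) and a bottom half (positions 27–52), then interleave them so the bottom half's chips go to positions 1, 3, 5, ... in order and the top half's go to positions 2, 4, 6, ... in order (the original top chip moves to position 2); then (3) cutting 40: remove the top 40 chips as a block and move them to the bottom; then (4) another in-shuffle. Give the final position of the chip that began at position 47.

7

Track the chip from position 47 forward through each operation:
  after op 1 (cut 38): 47 → 9
  after op 2 (in-shuffle): 9 → 18
  after op 3 (cut 40): 18 → 30
  after op 4 (in-shuffle): 30 → 7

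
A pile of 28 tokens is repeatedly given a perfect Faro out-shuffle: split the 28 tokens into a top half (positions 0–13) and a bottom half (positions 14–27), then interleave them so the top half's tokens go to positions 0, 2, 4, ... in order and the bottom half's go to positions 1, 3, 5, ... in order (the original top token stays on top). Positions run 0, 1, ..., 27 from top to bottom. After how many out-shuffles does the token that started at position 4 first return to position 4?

18

Follow position 4 under repeated out-shuffles:
4 → 8 → 16 → 5 → 10 → 20 → 13 → 26 → 25 → 23 → 19 → 11 → 22 → 17 → 7 → 14 → 1 → 2 → 4
It first returns after 18 out-shuffles.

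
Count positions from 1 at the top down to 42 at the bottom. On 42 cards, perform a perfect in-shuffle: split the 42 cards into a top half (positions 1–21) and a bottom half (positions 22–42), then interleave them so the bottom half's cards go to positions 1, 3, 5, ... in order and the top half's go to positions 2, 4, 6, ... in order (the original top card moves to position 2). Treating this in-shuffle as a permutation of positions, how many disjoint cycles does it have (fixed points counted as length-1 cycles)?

3

Trace each unvisited position around until it returns:
(1 2 4 8 16 32 ... len 14) (3 6 12 24 5 10 ... len 14) (7 14 28 13 26 9 ... len 14)
3 cycles in total.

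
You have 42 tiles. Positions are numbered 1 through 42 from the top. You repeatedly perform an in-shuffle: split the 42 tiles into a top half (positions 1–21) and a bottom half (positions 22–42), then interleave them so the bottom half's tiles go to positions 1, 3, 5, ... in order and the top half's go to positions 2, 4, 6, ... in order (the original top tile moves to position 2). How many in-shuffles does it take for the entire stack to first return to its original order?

The in-shuffle permutes the 42 positions with cycle lengths [14, 14, 14].
Every tile is home exactly when every cycle has completed a whole number of laps, i.e. after lcm(14) = 14 in-shuffles.

14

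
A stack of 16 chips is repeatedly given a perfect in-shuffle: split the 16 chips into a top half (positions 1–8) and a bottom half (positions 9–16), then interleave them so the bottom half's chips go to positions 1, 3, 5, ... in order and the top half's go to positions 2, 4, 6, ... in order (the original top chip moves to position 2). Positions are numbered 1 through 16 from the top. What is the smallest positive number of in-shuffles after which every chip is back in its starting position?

The in-shuffle permutes the 16 positions with cycle lengths [8, 8].
Every chip is home exactly when every cycle has completed a whole number of laps, i.e. after lcm(8) = 8 in-shuffles.

8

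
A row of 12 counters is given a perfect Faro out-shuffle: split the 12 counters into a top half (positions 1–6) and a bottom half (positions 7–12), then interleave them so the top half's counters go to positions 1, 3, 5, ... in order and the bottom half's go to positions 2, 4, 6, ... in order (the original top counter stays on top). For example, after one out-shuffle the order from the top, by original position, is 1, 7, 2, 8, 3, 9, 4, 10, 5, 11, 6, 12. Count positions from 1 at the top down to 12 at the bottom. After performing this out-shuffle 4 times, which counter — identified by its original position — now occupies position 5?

4

Work backwards from position 5, undoing one out-shuffle at a time:
5 ← 3 ← 2 ← 7 ← 4
So the counter now at position 5 started at position 4.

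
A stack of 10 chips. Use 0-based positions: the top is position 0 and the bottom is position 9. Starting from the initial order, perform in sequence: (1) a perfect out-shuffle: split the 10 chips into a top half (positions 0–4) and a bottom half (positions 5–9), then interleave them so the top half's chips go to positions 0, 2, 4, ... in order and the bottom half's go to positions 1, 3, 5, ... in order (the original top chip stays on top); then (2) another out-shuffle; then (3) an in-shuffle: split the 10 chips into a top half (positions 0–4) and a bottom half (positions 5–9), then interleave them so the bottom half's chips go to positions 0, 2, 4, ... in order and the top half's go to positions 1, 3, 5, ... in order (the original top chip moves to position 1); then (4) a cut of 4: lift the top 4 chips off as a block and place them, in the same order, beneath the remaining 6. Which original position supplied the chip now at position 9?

7

Undo the operations in reverse order, starting from position 9:
  undo op 4 (cut 4): 9 ← 3
  undo op 3 (in-shuffle, from top half): 3 ← 1
  undo op 2 (out-shuffle, from bottom half): 1 ← 5
  undo op 1 (out-shuffle, from bottom half): 5 ← 7
So the chip at position 9 came from original position 7.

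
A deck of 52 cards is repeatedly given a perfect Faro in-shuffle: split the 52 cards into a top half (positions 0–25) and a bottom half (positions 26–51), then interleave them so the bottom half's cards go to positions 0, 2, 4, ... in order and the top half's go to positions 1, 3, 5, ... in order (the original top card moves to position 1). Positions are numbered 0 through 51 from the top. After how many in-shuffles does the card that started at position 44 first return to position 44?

52

Follow position 44 under repeated in-shuffles:
44 → 36 → 20 → 41 → 30 → 8 → 17 → 35 → ... → 44 (length 52)
It first returns after 52 in-shuffles.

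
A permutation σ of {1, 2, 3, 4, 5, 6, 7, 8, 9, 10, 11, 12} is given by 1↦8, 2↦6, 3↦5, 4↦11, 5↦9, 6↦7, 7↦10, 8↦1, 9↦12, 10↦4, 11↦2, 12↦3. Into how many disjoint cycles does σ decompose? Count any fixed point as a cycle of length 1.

3

Cycle decomposition: (1 8) (2 6 7 10 4 11) (3 5 9 12).
3 cycles.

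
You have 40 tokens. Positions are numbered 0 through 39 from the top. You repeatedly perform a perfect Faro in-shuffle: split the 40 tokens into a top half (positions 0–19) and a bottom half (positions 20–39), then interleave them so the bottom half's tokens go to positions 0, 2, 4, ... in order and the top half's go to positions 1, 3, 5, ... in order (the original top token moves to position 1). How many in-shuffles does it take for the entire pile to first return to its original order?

The in-shuffle permutes the 40 positions with cycle lengths [20, 20].
Every token is home exactly when every cycle has completed a whole number of laps, i.e. after lcm(20) = 20 in-shuffles.

20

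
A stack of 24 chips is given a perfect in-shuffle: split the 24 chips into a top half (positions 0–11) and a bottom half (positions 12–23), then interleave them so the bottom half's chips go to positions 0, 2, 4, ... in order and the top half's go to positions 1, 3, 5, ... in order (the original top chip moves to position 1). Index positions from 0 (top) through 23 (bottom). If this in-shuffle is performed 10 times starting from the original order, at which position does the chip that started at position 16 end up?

7

Track the chip's position through each in-shuffle:
16 → 8 → 17 → 10 → 21 → 18 → 12 → 0 → 1 → 3 → 7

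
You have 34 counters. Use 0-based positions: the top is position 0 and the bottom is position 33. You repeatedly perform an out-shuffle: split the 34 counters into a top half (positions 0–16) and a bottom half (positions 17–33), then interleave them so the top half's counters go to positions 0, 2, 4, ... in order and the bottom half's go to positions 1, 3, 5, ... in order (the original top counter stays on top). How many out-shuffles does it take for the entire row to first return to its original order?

The out-shuffle permutes the 34 positions with cycle lengths [1, 1, 2, 10, 10, 10].
Every counter is home exactly when every cycle has completed a whole number of laps, i.e. after lcm(1, 2, 10) = 10 out-shuffles.

10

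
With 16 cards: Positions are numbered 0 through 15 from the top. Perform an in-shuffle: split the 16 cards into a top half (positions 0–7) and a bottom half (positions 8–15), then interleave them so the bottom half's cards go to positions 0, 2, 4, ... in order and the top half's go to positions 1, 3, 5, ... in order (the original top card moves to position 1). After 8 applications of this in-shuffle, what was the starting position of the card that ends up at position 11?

Work backwards from position 11, undoing one in-shuffle at a time:
11 ← 5 ← 2 ← 9 ← 4 ← 10 ← 13 ← 6 ← 11
So the card now at position 11 started at position 11.

11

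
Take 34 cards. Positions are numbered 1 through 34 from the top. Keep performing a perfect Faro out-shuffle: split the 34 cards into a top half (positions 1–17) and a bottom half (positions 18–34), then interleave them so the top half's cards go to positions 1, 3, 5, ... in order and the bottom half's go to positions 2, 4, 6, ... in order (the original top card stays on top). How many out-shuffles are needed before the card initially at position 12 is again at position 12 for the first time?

2

Follow position 12 under repeated out-shuffles:
12 → 23 → 12
It first returns after 2 out-shuffles.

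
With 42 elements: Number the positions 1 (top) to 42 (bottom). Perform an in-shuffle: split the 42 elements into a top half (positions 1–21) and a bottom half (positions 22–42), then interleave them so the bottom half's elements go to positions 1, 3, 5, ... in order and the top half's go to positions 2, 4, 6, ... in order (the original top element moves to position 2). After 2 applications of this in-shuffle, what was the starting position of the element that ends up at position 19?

37

Work backwards from position 19, undoing one in-shuffle at a time:
19 ← 31 ← 37
So the element now at position 19 started at position 37.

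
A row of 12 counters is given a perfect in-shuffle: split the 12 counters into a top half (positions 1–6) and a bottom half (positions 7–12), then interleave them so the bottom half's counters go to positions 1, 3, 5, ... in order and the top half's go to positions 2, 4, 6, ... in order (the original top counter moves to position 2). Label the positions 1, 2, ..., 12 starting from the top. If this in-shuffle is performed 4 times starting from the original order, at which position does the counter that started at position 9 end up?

1

Track the counter's position through each in-shuffle:
9 → 5 → 10 → 7 → 1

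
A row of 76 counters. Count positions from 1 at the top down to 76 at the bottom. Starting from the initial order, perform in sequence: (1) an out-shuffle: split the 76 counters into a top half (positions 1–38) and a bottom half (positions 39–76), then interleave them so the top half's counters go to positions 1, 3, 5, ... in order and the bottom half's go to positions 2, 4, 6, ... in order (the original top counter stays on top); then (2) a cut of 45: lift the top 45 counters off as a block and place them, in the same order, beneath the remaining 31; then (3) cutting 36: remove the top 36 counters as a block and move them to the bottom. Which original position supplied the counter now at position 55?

Undo the operations in reverse order, starting from position 55:
  undo op 3 (cut 36): 55 ← 15
  undo op 2 (cut 45): 15 ← 60
  undo op 1 (out-shuffle, from bottom half): 60 ← 68
So the counter at position 55 came from original position 68.

68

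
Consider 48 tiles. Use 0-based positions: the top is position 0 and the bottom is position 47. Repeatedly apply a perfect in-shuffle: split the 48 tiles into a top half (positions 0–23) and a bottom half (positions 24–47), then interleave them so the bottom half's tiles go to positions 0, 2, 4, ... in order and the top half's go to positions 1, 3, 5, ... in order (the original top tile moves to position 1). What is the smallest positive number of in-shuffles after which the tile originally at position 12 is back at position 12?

Follow position 12 under repeated in-shuffles:
12 → 25 → 2 → 5 → 11 → 23 → 47 → 46 → ... → 12 (length 21)
It first returns after 21 in-shuffles.

21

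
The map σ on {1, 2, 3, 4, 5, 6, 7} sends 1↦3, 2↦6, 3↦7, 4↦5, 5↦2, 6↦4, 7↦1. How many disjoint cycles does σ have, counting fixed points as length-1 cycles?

Cycle decomposition: (1 3 7) (2 6 4 5).
2 cycles.

2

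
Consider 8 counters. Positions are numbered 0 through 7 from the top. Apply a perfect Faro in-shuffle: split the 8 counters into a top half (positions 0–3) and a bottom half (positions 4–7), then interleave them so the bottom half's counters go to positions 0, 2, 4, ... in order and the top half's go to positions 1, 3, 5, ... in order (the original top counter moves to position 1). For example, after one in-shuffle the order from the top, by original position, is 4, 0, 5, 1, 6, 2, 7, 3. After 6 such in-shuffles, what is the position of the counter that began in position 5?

5

Track the counter's position through each in-shuffle:
5 → 2 → 5 → 2 → 5 → 2 → 5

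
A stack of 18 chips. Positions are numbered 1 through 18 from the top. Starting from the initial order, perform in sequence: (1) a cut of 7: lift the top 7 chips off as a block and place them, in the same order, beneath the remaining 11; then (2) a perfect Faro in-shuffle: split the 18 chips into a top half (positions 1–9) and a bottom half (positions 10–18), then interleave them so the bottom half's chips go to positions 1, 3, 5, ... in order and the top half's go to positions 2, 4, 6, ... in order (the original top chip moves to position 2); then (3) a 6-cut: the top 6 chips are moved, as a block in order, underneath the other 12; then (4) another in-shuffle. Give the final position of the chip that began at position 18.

Track the chip from position 18 forward through each operation:
  after op 1 (cut 7): 18 → 11
  after op 2 (in-shuffle): 11 → 3
  after op 3 (cut 6): 3 → 15
  after op 4 (in-shuffle): 15 → 11

11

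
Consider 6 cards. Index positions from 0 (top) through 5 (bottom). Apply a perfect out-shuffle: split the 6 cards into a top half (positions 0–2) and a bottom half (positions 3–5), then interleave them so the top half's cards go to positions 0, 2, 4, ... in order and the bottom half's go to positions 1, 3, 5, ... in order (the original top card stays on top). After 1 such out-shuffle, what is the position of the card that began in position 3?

Track the card's position through each out-shuffle:
3 → 1

1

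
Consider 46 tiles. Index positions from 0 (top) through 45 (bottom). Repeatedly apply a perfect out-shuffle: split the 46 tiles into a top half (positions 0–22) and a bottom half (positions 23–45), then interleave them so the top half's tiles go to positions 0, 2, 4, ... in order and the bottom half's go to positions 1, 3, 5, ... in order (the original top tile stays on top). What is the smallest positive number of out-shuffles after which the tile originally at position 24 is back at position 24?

4

Follow position 24 under repeated out-shuffles:
24 → 3 → 6 → 12 → 24
It first returns after 4 out-shuffles.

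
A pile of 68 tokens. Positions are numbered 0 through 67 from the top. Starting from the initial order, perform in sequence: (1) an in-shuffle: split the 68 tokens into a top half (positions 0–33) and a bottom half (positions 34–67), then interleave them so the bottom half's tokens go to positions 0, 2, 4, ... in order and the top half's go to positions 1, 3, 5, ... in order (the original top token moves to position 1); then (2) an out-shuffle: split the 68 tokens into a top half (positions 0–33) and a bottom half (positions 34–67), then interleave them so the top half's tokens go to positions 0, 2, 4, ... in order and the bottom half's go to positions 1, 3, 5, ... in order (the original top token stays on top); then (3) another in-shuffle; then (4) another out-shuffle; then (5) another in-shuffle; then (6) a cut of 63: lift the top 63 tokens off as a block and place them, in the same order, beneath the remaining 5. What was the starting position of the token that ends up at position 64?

Undo the operations in reverse order, starting from position 64:
  undo op 6 (cut 63): 64 ← 59
  undo op 5 (in-shuffle, from top half): 59 ← 29
  undo op 4 (out-shuffle, from bottom half): 29 ← 48
  undo op 3 (in-shuffle, from bottom half): 48 ← 58
  undo op 2 (out-shuffle, from top half): 58 ← 29
  undo op 1 (in-shuffle, from top half): 29 ← 14
So the token at position 64 came from original position 14.

14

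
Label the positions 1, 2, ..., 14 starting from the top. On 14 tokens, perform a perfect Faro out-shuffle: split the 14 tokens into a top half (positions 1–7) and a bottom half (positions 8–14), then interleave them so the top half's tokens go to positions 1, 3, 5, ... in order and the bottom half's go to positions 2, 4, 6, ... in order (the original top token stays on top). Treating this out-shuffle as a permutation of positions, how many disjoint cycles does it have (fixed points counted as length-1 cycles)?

Trace each unvisited position around until it returns:
(1) (2 3 5 9 4 7 ... len 12) (14)
3 cycles in total.

3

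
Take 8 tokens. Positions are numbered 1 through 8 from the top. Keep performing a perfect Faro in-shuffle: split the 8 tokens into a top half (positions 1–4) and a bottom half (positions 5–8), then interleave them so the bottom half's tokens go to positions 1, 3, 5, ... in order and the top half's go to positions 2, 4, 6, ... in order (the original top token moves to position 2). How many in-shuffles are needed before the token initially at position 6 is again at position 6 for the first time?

Follow position 6 under repeated in-shuffles:
6 → 3 → 6
It first returns after 2 in-shuffles.

2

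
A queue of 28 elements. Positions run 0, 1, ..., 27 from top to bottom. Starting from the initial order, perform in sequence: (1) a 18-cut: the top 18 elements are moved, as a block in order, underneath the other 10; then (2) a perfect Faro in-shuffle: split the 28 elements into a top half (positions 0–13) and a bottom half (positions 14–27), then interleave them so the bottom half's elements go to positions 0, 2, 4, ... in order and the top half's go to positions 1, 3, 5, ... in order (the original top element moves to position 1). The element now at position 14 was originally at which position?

Undo the operations in reverse order, starting from position 14:
  undo op 2 (in-shuffle, from bottom half): 14 ← 21
  undo op 1 (cut 18): 21 ← 11
So the element at position 14 came from original position 11.

11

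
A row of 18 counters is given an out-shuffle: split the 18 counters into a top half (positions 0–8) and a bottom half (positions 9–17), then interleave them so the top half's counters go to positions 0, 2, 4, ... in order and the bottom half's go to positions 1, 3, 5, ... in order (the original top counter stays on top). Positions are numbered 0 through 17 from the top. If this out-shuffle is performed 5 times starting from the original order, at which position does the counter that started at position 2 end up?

13

Track the counter's position through each out-shuffle:
2 → 4 → 8 → 16 → 15 → 13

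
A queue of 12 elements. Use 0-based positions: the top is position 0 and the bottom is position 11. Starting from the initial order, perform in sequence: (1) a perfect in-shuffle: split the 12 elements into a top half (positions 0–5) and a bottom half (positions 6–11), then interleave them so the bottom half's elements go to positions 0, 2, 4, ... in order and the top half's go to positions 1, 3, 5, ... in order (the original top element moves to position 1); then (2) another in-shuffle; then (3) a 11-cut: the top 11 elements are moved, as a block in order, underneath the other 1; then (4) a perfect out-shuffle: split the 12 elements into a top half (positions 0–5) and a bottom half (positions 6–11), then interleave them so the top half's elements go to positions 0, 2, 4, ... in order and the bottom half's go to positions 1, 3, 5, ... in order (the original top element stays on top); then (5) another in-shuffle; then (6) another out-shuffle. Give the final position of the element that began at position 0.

8

Track the element from position 0 forward through each operation:
  after op 1 (in-shuffle): 0 → 1
  after op 2 (in-shuffle): 1 → 3
  after op 3 (cut 11): 3 → 4
  after op 4 (out-shuffle): 4 → 8
  after op 5 (in-shuffle): 8 → 4
  after op 6 (out-shuffle): 4 → 8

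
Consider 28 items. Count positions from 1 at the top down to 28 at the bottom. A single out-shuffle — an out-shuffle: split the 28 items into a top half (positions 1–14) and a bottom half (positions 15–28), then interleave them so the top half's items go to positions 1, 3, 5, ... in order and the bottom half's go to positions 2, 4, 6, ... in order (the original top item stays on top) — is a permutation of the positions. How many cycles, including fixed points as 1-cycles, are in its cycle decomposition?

5

Trace each unvisited position around until it returns:
(1) (2 3 5 9 17 6 ... len 18) (4 7 13 25 22 16) (10 19) (28)
5 cycles in total.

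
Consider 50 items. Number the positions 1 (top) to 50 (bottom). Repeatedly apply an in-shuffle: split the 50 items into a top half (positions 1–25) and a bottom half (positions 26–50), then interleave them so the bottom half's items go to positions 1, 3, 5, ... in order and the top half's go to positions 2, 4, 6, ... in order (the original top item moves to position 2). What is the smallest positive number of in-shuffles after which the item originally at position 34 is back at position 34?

Follow position 34 under repeated in-shuffles:
34 → 17 → 34
It first returns after 2 in-shuffles.

2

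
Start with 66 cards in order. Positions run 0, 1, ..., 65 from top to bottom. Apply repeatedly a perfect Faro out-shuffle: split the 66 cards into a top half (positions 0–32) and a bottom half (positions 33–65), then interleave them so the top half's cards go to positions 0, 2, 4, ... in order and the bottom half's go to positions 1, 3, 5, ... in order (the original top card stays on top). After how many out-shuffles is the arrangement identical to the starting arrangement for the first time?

12

The out-shuffle permutes the 66 positions with cycle lengths [1, 1, 4, 12, 12, 12, 12, 12].
Every card is home exactly when every cycle has completed a whole number of laps, i.e. after lcm(1, 4, 12) = 12 out-shuffles.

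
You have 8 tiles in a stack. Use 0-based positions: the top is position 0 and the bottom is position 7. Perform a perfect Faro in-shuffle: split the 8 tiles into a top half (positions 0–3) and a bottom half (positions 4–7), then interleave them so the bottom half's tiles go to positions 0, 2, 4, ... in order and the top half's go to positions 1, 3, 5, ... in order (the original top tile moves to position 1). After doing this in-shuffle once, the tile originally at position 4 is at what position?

0

Track the tile's position through each in-shuffle:
4 → 0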